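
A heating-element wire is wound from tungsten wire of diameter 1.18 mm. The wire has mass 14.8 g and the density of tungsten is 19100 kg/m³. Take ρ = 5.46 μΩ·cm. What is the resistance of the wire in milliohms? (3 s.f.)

ρ = 5.46 μΩ·cm = 5.46×10^-8 Ω·m
A = π(d/2)² = π(5.9000e-04 m)² = 1.0936e-06 m²
L = m/(density·A) = 0.0148/(19100×1.0936e-06) = 0.7086 m
R = ρL/A = (5.46×10^-8)(0.7086)/(1.0936e-06) = 35.4 mΩ

35.4 mΩ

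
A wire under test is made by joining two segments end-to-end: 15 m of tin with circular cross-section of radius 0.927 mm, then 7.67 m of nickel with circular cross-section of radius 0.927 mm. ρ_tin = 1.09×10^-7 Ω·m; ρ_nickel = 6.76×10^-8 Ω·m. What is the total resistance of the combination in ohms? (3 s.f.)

Segment 1: A = πr² = π(9.2700e-04 m)² = 2.700e-06 m²
R₁ = ρL/A = (1.09×10^-7)(15)/(2.700e-06) = 0.6056 Ω
R₂ = (6.76×10^-8)(7.67)/(2.700e-06) = 0.1921 Ω
R = R₁ + R₂ = 0.798 Ω

0.798 Ω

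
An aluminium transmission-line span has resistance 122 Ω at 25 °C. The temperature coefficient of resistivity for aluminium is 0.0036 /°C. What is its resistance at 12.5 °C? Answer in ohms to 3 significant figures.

ΔT = 12.5 − 25 = -12.5 °C
R = R₀(1 + αΔT) = 122 × (1 + 0.0036×-12.5) = 122 × 0.955 = 117 Ω

117 Ω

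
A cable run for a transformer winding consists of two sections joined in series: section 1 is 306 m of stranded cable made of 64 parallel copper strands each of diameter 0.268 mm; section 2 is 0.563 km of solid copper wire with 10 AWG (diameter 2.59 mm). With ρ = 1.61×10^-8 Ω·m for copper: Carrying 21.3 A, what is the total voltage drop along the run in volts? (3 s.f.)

Section 1: A_strand = π(1.3400e-04)² = 5.641e-08 m²; R₁ = ρL/(N·A_s) = (1.61×10^-8)(306)/(64×5.641e-08) = 1.365 Ω
Section 2: A = π(2.59/2 mm)² = π(1.2950e-03 m)² = 5.269e-06 m²
R₂ = (1.61×10^-8)(563)/(5.269e-06) = 1.72 Ω
R = R₁ + R₂ = 3.085 Ω
V = IR = 21.3 × 3.085 = 65.7 V

65.7 V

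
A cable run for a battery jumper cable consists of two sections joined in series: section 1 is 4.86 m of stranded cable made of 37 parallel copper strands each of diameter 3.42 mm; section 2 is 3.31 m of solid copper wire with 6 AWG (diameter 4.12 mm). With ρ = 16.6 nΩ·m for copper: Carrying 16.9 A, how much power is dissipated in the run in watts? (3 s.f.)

1.24 W

ρ = 16.6 nΩ·m = 1.66×10^-8 Ω·m
Section 1: A_strand = π(1.7100e-03)² = 9.186e-06 m²; R₁ = ρL/(N·A_s) = (1.66×10^-8)(4.86)/(37×9.186e-06) = 2.374×10^-4 Ω
Section 2: A = π(4.12/2 mm)² = π(2.0600e-03 m)² = 1.333e-05 m²
R₂ = (1.66×10^-8)(3.31)/(1.333e-05) = 0.004121 Ω
R = R₁ + R₂ = 0.004359 Ω
P = I²R = (16.9)² × 0.004359 = 1.24 W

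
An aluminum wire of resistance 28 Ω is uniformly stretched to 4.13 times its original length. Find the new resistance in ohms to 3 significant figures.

Volume constant ⇒ A' = A/k with k = 4.13. R' = ρ(kL)/(A/k) = k²R.
R' = 17.06 × 28 = 478 Ω

478 Ω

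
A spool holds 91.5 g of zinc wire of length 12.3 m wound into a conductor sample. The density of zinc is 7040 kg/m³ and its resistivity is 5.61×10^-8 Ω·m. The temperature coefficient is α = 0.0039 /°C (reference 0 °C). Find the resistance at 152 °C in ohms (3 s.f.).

1.04 Ω

A = m/(density·L) = 0.0915/(7040×12.3) = 1.0567e-06 m²
R = ρL/A = (5.61×10^-8)(12.3)/(1.0567e-06) = 0.653 Ω
R(152 °C) = 0.653 × (1 + 0.0039×152) = 1.04 Ω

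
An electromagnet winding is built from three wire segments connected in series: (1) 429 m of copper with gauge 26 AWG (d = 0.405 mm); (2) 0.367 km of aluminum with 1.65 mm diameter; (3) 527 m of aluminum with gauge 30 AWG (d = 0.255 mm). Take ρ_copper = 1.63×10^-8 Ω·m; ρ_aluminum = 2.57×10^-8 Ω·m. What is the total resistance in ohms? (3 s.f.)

324 Ω

Seg 1: A = π(0.405/2 mm)² = π(2.0250e-04 m)² = 1.288e-07 m²
R_1 = (1.63×10^-8)(429)/(1.288e-07) = 54.28 Ω
Seg 2: A = π(d/2)² = π(8.2500e-04 m)² = 2.138e-06 m²
R_2 = (2.57×10^-8)(367)/(2.138e-06) = 4.411 Ω
Seg 3: A = π(0.255/2 mm)² = π(1.2750e-04 m)² = 5.107e-08 m²
R_3 = (2.57×10^-8)(527)/(5.107e-08) = 265.2 Ω
R_total = R_1 + R_2 + R_3 = 324 Ω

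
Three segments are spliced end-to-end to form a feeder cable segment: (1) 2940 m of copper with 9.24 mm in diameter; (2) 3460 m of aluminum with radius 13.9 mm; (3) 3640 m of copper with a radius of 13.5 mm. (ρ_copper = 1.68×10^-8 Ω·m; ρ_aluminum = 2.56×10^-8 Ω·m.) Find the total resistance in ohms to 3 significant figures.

Seg 1: A = π(d/2)² = π(4.6200e-03 m)² = 6.706e-05 m²
R_1 = (1.68×10^-8)(2940)/(6.706e-05) = 0.7366 Ω
Seg 2: A = πr² = π(1.3900e-02 m)² = 6.070e-04 m²
R_2 = (2.56×10^-8)(3460)/(6.070e-04) = 0.1459 Ω
Seg 3: A = πr² = π(1.3500e-02 m)² = 5.726e-04 m²
R_3 = (1.68×10^-8)(3640)/(5.726e-04) = 0.1068 Ω
R_total = R_1 + R_2 + R_3 = 0.989 Ω

0.989 Ω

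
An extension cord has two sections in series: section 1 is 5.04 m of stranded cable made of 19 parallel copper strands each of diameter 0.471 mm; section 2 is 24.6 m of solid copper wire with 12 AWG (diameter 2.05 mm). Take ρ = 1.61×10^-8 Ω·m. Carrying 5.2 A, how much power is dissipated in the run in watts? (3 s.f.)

Section 1: A_strand = π(2.3550e-04)² = 1.742e-07 m²; R₁ = ρL/(N·A_s) = (1.61×10^-8)(5.04)/(19×1.742e-07) = 0.02451 Ω
Section 2: A = π(2.05/2 mm)² = π(1.0250e-03 m)² = 3.301e-06 m²
R₂ = (1.61×10^-8)(24.6)/(3.301e-06) = 0.12 Ω
R = R₁ + R₂ = 0.1445 Ω
P = I²R = (5.2)² × 0.1445 = 3.91 W

3.91 W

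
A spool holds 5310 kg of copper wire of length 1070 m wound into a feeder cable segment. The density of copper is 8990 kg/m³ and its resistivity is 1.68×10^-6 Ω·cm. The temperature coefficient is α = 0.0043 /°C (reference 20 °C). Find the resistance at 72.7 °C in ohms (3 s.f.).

ρ = 1.68×10^-6 Ω·cm = 1.68×10^-8 Ω·m
A = m/(density·L) = 5310/(8990×1070) = 5.5202e-04 m²
R = ρL/A = (1.68×10^-8)(1070)/(5.5202e-04) = 0.03256 Ω
R(72.7 °C) = 0.03256 × (1 + 0.0043×52.7) = 0.0399 Ω

0.0399 Ω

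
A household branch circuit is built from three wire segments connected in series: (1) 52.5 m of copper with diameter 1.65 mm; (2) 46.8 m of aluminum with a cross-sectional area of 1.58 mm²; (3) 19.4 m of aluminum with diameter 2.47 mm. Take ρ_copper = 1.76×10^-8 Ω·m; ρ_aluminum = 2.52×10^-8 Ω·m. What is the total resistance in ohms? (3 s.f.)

1.28 Ω

Seg 1: A = π(d/2)² = π(8.2500e-04 m)² = 2.138e-06 m²
R_1 = (1.76×10^-8)(52.5)/(2.138e-06) = 0.4321 Ω
Seg 2: A = 1.58 mm² = 1.580e-06 m²
R_2 = (2.52×10^-8)(46.8)/(1.580e-06) = 0.7464 Ω
Seg 3: A = π(d/2)² = π(1.2350e-03 m)² = 4.792e-06 m²
R_3 = (2.52×10^-8)(19.4)/(4.792e-06) = 0.102 Ω
R_total = R_1 + R_2 + R_3 = 1.28 Ω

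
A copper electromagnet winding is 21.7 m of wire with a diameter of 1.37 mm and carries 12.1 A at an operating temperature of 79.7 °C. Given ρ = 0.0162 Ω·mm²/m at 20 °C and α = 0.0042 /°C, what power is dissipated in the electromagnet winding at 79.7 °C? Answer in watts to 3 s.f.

ρ = 0.0162 Ω·mm²/m = 1.62×10^-8 Ω·m
A = π(d/2)² = π(6.8500e-04 m)² = 1.474e-06 m²
R₍20₎ = ρL/A = (1.62×10^-8)(21.7)/(1.474e-06) = 0.2385 Ω
R₍79.7₎ = R₍20₎(1 + αΔT) = 0.2385 × (1 + 0.0042×59.7) = 0.2983 Ω
P = I²R = (12.1)² × 0.2983 = 43.7 W

43.7 W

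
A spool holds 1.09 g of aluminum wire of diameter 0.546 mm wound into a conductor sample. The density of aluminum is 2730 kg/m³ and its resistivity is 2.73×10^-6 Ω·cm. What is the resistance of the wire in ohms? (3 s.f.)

ρ = 2.73×10^-6 Ω·cm = 2.73×10^-8 Ω·m
A = π(d/2)² = π(2.7300e-04 m)² = 2.3414e-07 m²
L = m/(density·A) = 0.00109/(2730×2.3414e-07) = 1.705 m
R = ρL/A = (2.73×10^-8)(1.705)/(2.3414e-07) = 0.199 Ω

0.199 Ω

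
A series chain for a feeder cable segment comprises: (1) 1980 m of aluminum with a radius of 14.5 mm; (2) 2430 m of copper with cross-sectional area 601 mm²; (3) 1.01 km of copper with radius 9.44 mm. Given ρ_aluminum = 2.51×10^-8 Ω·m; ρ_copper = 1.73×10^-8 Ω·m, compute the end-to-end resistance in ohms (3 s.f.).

0.208 Ω

Seg 1: A = πr² = π(1.4500e-02 m)² = 6.605e-04 m²
R_1 = (2.51×10^-8)(1980)/(6.605e-04) = 0.07524 Ω
Seg 2: A = 601 mm² = 6.010e-04 m²
R_2 = (1.73×10^-8)(2430)/(6.010e-04) = 0.06995 Ω
Seg 3: A = πr² = π(9.4400e-03 m)² = 2.800e-04 m²
R_3 = (1.73×10^-8)(1010)/(2.800e-04) = 0.06241 Ω
R_total = R_1 + R_2 + R_3 = 0.208 Ω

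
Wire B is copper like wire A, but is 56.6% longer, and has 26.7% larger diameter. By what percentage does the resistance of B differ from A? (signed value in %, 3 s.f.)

-2.45%

R ∝ L/d², so R_B/R_A = (1 + 56.6/100) × (1 + 26.7/100)⁻²
= 1.566 × 0.6229 = 0.9755
(R_B − R_A)/R_A = 0.9755 − 1 = -2.45%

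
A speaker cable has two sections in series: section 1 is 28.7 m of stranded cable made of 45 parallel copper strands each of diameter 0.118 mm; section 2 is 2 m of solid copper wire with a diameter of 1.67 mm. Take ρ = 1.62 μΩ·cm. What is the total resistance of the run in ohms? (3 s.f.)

0.960 Ω

ρ = 1.62 μΩ·cm = 1.62×10^-8 Ω·m
Section 1: A_strand = π(5.9000e-05)² = 1.094e-08 m²; R₁ = ρL/(N·A_s) = (1.62×10^-8)(28.7)/(45×1.094e-08) = 0.9448 Ω
Section 2: A = π(d/2)² = π(8.3500e-04 m)² = 2.190e-06 m²
R₂ = (1.62×10^-8)(2)/(2.190e-06) = 0.01479 Ω
R = R₁ + R₂ = 0.960 Ω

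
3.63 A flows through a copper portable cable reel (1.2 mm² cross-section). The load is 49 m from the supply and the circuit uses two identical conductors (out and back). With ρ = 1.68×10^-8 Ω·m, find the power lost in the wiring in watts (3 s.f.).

18.1 W

A = 1.2 mm² = 1.200e-06 m²
Total conductor length (both ways) L = 2 × 49 = 98 m
R = ρL/A = (1.68×10^-8)(98)/(1.200e-06) = 1.372 Ω
P = I²R = (3.63)² × 1.372 = 18.1 W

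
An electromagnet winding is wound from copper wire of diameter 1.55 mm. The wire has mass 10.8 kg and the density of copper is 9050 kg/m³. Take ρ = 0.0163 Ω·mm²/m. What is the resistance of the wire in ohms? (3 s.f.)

5.46 Ω

ρ = 0.0163 Ω·mm²/m = 1.63×10^-8 Ω·m
A = π(d/2)² = π(7.7500e-04 m)² = 1.8869e-06 m²
L = m/(density·A) = 10.8/(9050×1.8869e-06) = 632.4 m
R = ρL/A = (1.63×10^-8)(632.4)/(1.8869e-06) = 5.46 Ω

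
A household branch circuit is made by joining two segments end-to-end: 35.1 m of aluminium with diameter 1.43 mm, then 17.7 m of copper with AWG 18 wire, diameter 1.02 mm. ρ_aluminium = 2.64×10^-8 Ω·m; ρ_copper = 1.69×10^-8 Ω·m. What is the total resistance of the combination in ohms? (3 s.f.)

0.943 Ω

Segment 1: A = π(d/2)² = π(7.1500e-04 m)² = 1.606e-06 m²
R₁ = ρL/A = (2.64×10^-8)(35.1)/(1.606e-06) = 0.577 Ω
Segment 2: A = π(1.02/2 mm)² = π(5.1000e-04 m)² = 8.171e-07 m²
R₂ = (1.69×10^-8)(17.7)/(8.171e-07) = 0.3661 Ω
R = R₁ + R₂ = 0.943 Ω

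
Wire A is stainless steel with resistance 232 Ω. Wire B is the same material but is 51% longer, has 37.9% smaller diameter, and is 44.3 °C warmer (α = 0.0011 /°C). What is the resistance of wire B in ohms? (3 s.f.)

R ∝ ρL/d² with ρ ∝ (1+αΔT), so R_B/R_A = (1 + 51/100) × (1 − 37.9/100)⁻² × (1 + 0.0011×44.3)
= 1.51 × 2.593 × 1.049 = 4.106
R_B = 4.106 × 232 = 953 Ω

953 Ω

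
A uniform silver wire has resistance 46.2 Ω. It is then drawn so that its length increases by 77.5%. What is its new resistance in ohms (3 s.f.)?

k = 1 + 77.5/100 = 1.775; volume constant ⇒ A' = A/k, so R' = k²R.
R' = 3.151 × 46.2 = 146 Ω

146 Ω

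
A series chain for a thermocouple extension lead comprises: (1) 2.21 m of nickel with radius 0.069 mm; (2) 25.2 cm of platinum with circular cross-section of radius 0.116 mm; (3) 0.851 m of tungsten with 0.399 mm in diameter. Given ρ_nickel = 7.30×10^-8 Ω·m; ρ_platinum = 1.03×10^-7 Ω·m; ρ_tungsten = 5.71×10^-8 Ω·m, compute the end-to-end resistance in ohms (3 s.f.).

11.8 Ω

Seg 1: A = πr² = π(6.9000e-05 m)² = 1.496e-08 m²
R_1 = (7.30×10^-8)(2.21)/(1.496e-08) = 10.79 Ω
Seg 2: A = πr² = π(1.1600e-04 m)² = 4.227e-08 m²
R_2 = (1.03×10^-7)(0.252)/(4.227e-08) = 0.614 Ω
Seg 3: A = π(d/2)² = π(1.9950e-04 m)² = 1.250e-07 m²
R_3 = (5.71×10^-8)(0.851)/(1.250e-07) = 0.3886 Ω
R_total = R_1 + R_2 + R_3 = 11.8 Ω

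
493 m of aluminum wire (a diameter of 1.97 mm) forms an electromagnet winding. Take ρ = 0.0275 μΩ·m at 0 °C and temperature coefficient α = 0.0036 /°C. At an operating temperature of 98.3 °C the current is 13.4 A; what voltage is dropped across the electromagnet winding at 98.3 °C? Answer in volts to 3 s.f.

ρ = 0.0275 μΩ·m = 2.75×10^-8 Ω·m
A = π(d/2)² = π(9.8500e-04 m)² = 3.048e-06 m²
R₍0₎ = ρL/A = (2.75×10^-8)(493)/(3.048e-06) = 4.448 Ω
R₍98.3₎ = R₍0₎(1 + αΔT) = 4.448 × (1 + 0.0036×98.3) = 6.022 Ω
V = IR = 13.4 × 6.022 = 80.7 V

80.7 V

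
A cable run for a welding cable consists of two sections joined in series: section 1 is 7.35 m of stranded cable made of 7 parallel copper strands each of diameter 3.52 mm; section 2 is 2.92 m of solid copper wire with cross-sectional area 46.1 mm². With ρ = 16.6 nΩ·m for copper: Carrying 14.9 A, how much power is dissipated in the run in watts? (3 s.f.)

0.631 W

ρ = 16.6 nΩ·m = 1.66×10^-8 Ω·m
Section 1: A_strand = π(1.7600e-03)² = 9.731e-06 m²; R₁ = ρL/(N·A_s) = (1.66×10^-8)(7.35)/(7×9.731e-06) = 0.001791 Ω
Section 2: A = 46.1 mm² = 4.610e-05 m²
R₂ = (1.66×10^-8)(2.92)/(4.610e-05) = 0.001051 Ω
R = R₁ + R₂ = 0.002843 Ω
P = I²R = (14.9)² × 0.002843 = 0.631 W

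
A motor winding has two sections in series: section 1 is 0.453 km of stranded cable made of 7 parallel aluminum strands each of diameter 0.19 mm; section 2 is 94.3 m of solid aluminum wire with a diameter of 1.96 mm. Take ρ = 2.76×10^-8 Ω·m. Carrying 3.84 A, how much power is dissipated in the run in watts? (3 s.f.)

Section 1: A_strand = π(9.5000e-05)² = 2.835e-08 m²; R₁ = ρL/(N·A_s) = (2.76×10^-8)(453)/(7×2.835e-08) = 63 Ω
Section 2: A = π(d/2)² = π(9.8000e-04 m)² = 3.017e-06 m²
R₂ = (2.76×10^-8)(94.3)/(3.017e-06) = 0.8626 Ω
R = R₁ + R₂ = 63.86 Ω
P = I²R = (3.84)² × 63.86 = 942 W

942 W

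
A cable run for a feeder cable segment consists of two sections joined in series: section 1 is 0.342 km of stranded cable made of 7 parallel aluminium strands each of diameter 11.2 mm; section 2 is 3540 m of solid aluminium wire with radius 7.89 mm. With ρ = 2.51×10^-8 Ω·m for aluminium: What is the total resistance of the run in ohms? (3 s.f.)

0.467 Ω

Section 1: A_strand = π(5.6000e-03)² = 9.852e-05 m²; R₁ = ρL/(N·A_s) = (2.51×10^-8)(342)/(7×9.852e-05) = 0.01245 Ω
Section 2: A = πr² = π(7.8900e-03 m)² = 1.956e-04 m²
R₂ = (2.51×10^-8)(3540)/(1.956e-04) = 0.4543 Ω
R = R₁ + R₂ = 0.467 Ω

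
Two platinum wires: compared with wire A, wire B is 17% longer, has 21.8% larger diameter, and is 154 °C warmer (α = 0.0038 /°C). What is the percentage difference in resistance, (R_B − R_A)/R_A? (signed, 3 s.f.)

25.0%

R ∝ ρL/d² with ρ ∝ (1+αΔT), so R_B/R_A = (1 + 17/100) × (1 + 21.8/100)⁻² × (1 + 0.0038×154)
= 1.17 × 0.6741 × 1.585 = 1.25
(R_B − R_A)/R_A = 1.25 − 1 = 25.0%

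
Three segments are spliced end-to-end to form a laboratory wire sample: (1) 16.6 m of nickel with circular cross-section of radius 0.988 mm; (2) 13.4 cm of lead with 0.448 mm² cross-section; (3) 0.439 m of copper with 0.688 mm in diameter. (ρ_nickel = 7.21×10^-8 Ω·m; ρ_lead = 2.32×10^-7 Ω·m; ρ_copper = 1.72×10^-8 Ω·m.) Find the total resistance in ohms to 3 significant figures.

0.480 Ω

Seg 1: A = πr² = π(9.8800e-04 m)² = 3.067e-06 m²
R_1 = (7.21×10^-8)(16.6)/(3.067e-06) = 0.3903 Ω
Seg 2: A = 0.448 mm² = 4.480e-07 m²
R_2 = (2.32×10^-7)(0.134)/(4.480e-07) = 0.06939 Ω
Seg 3: A = π(d/2)² = π(3.4400e-04 m)² = 3.718e-07 m²
R_3 = (1.72×10^-8)(0.439)/(3.718e-07) = 0.02031 Ω
R_total = R_1 + R_2 + R_3 = 0.480 Ω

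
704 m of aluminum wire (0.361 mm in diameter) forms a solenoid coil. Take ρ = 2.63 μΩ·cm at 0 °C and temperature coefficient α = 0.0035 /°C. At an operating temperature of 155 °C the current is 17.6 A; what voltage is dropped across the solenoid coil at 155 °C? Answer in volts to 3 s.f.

ρ = 2.63 μΩ·cm = 2.63×10^-8 Ω·m
A = π(d/2)² = π(1.8050e-04 m)² = 1.024e-07 m²
R₍0₎ = ρL/A = (2.63×10^-8)(704)/(1.024e-07) = 180.9 Ω
R₍155₎ = R₍0₎(1 + αΔT) = 180.9 × (1 + 0.0035×155) = 279 Ω
V = IR = 17.6 × 279 = 4910 V

4910 V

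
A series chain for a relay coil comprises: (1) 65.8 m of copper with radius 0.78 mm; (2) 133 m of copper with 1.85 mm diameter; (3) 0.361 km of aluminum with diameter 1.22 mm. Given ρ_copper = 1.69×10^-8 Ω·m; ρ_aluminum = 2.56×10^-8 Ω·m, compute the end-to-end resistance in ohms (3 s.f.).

Seg 1: A = πr² = π(7.8000e-04 m)² = 1.911e-06 m²
R_1 = (1.69×10^-8)(65.8)/(1.911e-06) = 0.5818 Ω
Seg 2: A = π(d/2)² = π(9.2500e-04 m)² = 2.688e-06 m²
R_2 = (1.69×10^-8)(133)/(2.688e-06) = 0.8362 Ω
Seg 3: A = π(d/2)² = π(6.1000e-04 m)² = 1.169e-06 m²
R_3 = (2.56×10^-8)(361)/(1.169e-06) = 7.906 Ω
R_total = R_1 + R_2 + R_3 = 9.32 Ω

9.32 Ω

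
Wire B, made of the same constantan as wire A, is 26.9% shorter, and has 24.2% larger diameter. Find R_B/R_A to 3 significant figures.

0.474

R ∝ L/d², so R_B/R_A = (1 − 26.9/100) × (1 + 24.2/100)⁻²
= 0.731 × 0.6483 = 0.474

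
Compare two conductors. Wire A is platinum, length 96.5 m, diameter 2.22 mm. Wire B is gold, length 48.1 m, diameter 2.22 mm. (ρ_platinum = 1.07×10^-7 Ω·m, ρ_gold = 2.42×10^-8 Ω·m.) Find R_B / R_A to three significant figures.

0.113

R ∝ ρL/d², so R_B/R_A = (ρ_B/ρ_A) × (L_B/L_A)
= (2.42×10^-8/1.07×10^-7) × (48.1/96.5) = 0.113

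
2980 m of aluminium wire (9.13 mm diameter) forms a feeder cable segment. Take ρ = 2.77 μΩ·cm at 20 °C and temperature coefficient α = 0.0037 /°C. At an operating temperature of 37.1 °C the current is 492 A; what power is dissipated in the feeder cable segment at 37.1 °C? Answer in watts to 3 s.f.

3.25×10^5 W

ρ = 2.77 μΩ·cm = 2.77×10^-8 Ω·m
A = π(d/2)² = π(4.5650e-03 m)² = 6.547e-05 m²
R₍20₎ = ρL/A = (2.77×10^-8)(2980)/(6.547e-05) = 1.261 Ω
R₍37.1₎ = R₍20₎(1 + αΔT) = 1.261 × (1 + 0.0037×17.1) = 1.341 Ω
P = I²R = (492)² × 1.341 = 3.25×10^5 W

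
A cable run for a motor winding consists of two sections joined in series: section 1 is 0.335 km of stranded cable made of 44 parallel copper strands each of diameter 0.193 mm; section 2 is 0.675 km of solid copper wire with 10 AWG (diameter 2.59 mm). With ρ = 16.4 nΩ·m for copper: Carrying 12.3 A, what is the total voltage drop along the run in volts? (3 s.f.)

ρ = 16.4 nΩ·m = 1.64×10^-8 Ω·m
Section 1: A_strand = π(9.6500e-05)² = 2.926e-08 m²; R₁ = ρL/(N·A_s) = (1.64×10^-8)(335)/(44×2.926e-08) = 4.268 Ω
Section 2: A = π(2.59/2 mm)² = π(1.2950e-03 m)² = 5.269e-06 m²
R₂ = (1.64×10^-8)(675)/(5.269e-06) = 2.101 Ω
R = R₁ + R₂ = 6.369 Ω
V = IR = 12.3 × 6.369 = 78.3 V

78.3 V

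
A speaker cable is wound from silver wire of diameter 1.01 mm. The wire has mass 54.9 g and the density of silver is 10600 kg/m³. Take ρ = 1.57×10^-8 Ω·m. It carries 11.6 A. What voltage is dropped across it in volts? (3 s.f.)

1.47 V

A = π(d/2)² = π(5.0500e-04 m)² = 8.0118e-07 m²
L = m/(density·A) = 0.0549/(10600×8.0118e-07) = 6.464 m
R = ρL/A = (1.57×10^-8)(6.464)/(8.0118e-07) = 0.1267 Ω
V = IR = 11.6 × 0.1267 = 1.47 V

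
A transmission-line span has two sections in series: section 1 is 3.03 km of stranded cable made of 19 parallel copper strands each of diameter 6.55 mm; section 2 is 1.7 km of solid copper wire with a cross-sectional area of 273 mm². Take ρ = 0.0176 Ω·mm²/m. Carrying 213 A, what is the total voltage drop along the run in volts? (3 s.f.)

41.1 V

ρ = 0.0176 Ω·mm²/m = 1.76×10^-8 Ω·m
Section 1: A_strand = π(3.2750e-03)² = 3.370e-05 m²; R₁ = ρL/(N·A_s) = (1.76×10^-8)(3030)/(19×3.370e-05) = 0.0833 Ω
Section 2: A = 273 mm² = 2.730e-04 m²
R₂ = (1.76×10^-8)(1700)/(2.730e-04) = 0.1096 Ω
R = R₁ + R₂ = 0.1929 Ω
V = IR = 213 × 0.1929 = 41.1 V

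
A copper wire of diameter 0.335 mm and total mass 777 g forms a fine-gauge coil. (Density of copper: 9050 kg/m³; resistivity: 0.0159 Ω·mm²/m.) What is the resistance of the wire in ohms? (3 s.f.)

ρ = 0.0159 Ω·mm²/m = 1.59×10^-8 Ω·m
A = π(d/2)² = π(1.6750e-04 m)² = 8.8141e-08 m²
L = m/(density·A) = 0.777/(9050×8.8141e-08) = 974.1 m
R = ρL/A = (1.59×10^-8)(974.1)/(8.8141e-08) = 176 Ω

176 Ω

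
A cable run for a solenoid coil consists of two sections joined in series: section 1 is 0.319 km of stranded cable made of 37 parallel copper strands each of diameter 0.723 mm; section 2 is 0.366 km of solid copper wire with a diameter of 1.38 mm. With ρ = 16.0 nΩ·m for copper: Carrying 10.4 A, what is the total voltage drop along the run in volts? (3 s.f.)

ρ = 16.0 nΩ·m = 1.60×10^-8 Ω·m
Section 1: A_strand = π(3.6150e-04)² = 4.106e-07 m²; R₁ = ρL/(N·A_s) = (1.60×10^-8)(319)/(37×4.106e-07) = 0.336 Ω
Section 2: A = π(d/2)² = π(6.9000e-04 m)² = 1.496e-06 m²
R₂ = (1.60×10^-8)(366)/(1.496e-06) = 3.915 Ω
R = R₁ + R₂ = 4.251 Ω
V = IR = 10.4 × 4.251 = 44.2 V

44.2 V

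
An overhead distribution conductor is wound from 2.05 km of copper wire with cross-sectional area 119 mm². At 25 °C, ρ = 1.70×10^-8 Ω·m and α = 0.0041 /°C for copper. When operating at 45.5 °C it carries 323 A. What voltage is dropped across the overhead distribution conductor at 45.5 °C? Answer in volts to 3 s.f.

103 V

A = 119 mm² = 1.190e-04 m²
R₍25₎ = ρL/A = (1.70×10^-8)(2050)/(1.190e-04) = 0.2929 Ω
R₍45.5₎ = R₍25₎(1 + αΔT) = 0.2929 × (1 + 0.0041×20.5) = 0.3175 Ω
V = IR = 323 × 0.3175 = 103 V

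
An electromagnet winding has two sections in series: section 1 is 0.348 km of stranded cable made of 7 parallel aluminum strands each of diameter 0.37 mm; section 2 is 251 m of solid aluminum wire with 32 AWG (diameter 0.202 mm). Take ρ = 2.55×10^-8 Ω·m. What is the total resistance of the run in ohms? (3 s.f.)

Section 1: A_strand = π(1.8500e-04)² = 1.075e-07 m²; R₁ = ρL/(N·A_s) = (2.55×10^-8)(348)/(7×1.075e-07) = 11.79 Ω
Section 2: A = π(0.202/2 mm)² = π(1.0100e-04 m)² = 3.205e-08 m²
R₂ = (2.55×10^-8)(251)/(3.205e-08) = 199.7 Ω
R = R₁ + R₂ = 212 Ω

212 Ω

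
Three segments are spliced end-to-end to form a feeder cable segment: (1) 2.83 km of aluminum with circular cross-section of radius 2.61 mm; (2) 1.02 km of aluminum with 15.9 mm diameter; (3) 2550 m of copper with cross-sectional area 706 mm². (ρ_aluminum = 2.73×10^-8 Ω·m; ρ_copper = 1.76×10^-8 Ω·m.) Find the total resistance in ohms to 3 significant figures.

Seg 1: A = πr² = π(2.6100e-03 m)² = 2.140e-05 m²
R_1 = (2.73×10^-8)(2830)/(2.140e-05) = 3.61 Ω
Seg 2: A = π(d/2)² = π(7.9500e-03 m)² = 1.986e-04 m²
R_2 = (2.73×10^-8)(1020)/(1.986e-04) = 0.1402 Ω
Seg 3: A = 706 mm² = 7.060e-04 m²
R_3 = (1.76×10^-8)(2550)/(7.060e-04) = 0.06357 Ω
R_total = R_1 + R_2 + R_3 = 3.81 Ω

3.81 Ω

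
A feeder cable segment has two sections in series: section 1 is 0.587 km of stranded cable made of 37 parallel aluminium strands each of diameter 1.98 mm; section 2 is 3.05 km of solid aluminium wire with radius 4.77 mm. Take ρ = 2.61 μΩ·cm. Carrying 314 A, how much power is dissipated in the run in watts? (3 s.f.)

ρ = 2.61 μΩ·cm = 2.61×10^-8 Ω·m
Section 1: A_strand = π(9.9000e-04)² = 3.079e-06 m²; R₁ = ρL/(N·A_s) = (2.61×10^-8)(587)/(37×3.079e-06) = 0.1345 Ω
Section 2: A = πr² = π(4.7700e-03 m)² = 7.148e-05 m²
R₂ = (2.61×10^-8)(3050)/(7.148e-05) = 1.114 Ω
R = R₁ + R₂ = 1.248 Ω
P = I²R = (314)² × 1.248 = 1.23×10^5 W

1.23×10^5 W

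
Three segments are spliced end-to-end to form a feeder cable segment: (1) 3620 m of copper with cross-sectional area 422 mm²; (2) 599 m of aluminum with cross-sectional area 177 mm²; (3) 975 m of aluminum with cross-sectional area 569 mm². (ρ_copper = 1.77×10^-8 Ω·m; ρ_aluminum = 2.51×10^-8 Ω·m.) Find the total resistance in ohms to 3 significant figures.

Seg 1: A = 422 mm² = 4.220e-04 m²
R_1 = (1.77×10^-8)(3620)/(4.220e-04) = 0.1518 Ω
Seg 2: A = 177 mm² = 1.770e-04 m²
R_2 = (2.51×10^-8)(599)/(1.770e-04) = 0.08494 Ω
Seg 3: A = 569 mm² = 5.690e-04 m²
R_3 = (2.51×10^-8)(975)/(5.690e-04) = 0.04301 Ω
R_total = R_1 + R_2 + R_3 = 0.280 Ω

0.280 Ω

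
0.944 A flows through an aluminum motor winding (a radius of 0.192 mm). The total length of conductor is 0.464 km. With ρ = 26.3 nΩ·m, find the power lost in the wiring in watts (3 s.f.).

ρ = 26.3 nΩ·m = 2.63×10^-8 Ω·m
A = πr² = π(1.9200e-04 m)² = 1.158e-07 m²
R = ρL/A = (2.63×10^-8)(464)/(1.158e-07) = 105.4 Ω
P = I²R = (0.944)² × 105.4 = 93.9 W

93.9 W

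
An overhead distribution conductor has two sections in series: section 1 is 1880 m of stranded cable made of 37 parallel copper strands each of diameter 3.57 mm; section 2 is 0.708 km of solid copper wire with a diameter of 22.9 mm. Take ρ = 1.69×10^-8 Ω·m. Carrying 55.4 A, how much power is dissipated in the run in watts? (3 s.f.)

Section 1: A_strand = π(1.7850e-03)² = 1.001e-05 m²; R₁ = ρL/(N·A_s) = (1.69×10^-8)(1880)/(37×1.001e-05) = 0.08579 Ω
Section 2: A = π(d/2)² = π(1.1450e-02 m)² = 4.119e-04 m²
R₂ = (1.69×10^-8)(708)/(4.119e-04) = 0.02905 Ω
R = R₁ + R₂ = 0.1148 Ω
P = I²R = (55.4)² × 0.1148 = 352 W

352 W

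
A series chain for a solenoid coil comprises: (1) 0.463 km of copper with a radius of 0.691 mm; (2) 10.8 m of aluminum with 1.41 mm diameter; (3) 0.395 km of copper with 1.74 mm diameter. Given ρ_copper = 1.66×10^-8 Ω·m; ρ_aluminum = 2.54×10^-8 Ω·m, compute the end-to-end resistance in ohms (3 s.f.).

Seg 1: A = πr² = π(6.9100e-04 m)² = 1.500e-06 m²
R_1 = (1.66×10^-8)(463)/(1.500e-06) = 5.124 Ω
Seg 2: A = π(d/2)² = π(7.0500e-04 m)² = 1.561e-06 m²
R_2 = (2.54×10^-8)(10.8)/(1.561e-06) = 0.1757 Ω
Seg 3: A = π(d/2)² = π(8.7000e-04 m)² = 2.378e-06 m²
R_3 = (1.66×10^-8)(395)/(2.378e-06) = 2.758 Ω
R_total = R_1 + R_2 + R_3 = 8.06 Ω

8.06 Ω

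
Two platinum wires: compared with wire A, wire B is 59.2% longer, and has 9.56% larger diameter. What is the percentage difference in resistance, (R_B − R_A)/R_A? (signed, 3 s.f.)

32.6%

R ∝ L/d², so R_B/R_A = (1 + 59.2/100) × (1 + 9.56/100)⁻²
= 1.592 × 0.8331 = 1.326
(R_B − R_A)/R_A = 1.326 − 1 = 32.6%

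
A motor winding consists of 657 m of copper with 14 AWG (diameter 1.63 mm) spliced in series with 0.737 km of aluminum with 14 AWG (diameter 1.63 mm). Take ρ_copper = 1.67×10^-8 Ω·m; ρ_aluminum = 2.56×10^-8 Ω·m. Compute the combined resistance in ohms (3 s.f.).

Segment 1: A = π(1.63/2 mm)² = π(8.1500e-04 m)² = 2.087e-06 m²
R₁ = ρL/A = (1.67×10^-8)(657)/(2.087e-06) = 5.258 Ω
R₂ = (2.56×10^-8)(737)/(2.087e-06) = 9.042 Ω
R = R₁ + R₂ = 14.3 Ω

14.3 Ω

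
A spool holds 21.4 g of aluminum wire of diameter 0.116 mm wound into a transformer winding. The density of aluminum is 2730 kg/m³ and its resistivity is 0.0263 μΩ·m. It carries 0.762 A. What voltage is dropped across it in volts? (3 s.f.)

ρ = 0.0263 μΩ·m = 2.63×10^-8 Ω·m
A = π(d/2)² = π(5.8000e-05 m)² = 1.0568e-08 m²
L = m/(density·A) = 0.0214/(2730×1.0568e-08) = 741.7 m
R = ρL/A = (2.63×10^-8)(741.7)/(1.0568e-08) = 1846 Ω
V = IR = 0.762 × 1846 = 1410 V

1410 V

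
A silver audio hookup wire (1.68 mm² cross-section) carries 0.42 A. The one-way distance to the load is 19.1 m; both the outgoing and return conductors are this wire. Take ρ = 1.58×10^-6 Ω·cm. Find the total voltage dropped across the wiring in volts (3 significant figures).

0.151 V

ρ = 1.58×10^-6 Ω·cm = 1.58×10^-8 Ω·m
A = 1.68 mm² = 1.680e-06 m²
Total conductor length (both ways) L = 2 × 19.1 = 38.2 m
R = ρL/A = (1.58×10^-8)(38.2)/(1.680e-06) = 0.3593 Ω
V = IR = 0.42 × 0.3593 = 0.151 V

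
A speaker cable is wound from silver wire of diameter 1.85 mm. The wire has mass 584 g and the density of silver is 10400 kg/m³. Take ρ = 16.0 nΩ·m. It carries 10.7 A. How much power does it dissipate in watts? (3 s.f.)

ρ = 16.0 nΩ·m = 1.60×10^-8 Ω·m
A = π(d/2)² = π(9.2500e-04 m)² = 2.6880e-06 m²
L = m/(density·A) = 0.584/(10400×2.6880e-06) = 20.89 m
R = ρL/A = (1.60×10^-8)(20.89)/(2.6880e-06) = 0.1243 Ω
P = I²R = (10.7)² × 0.1243 = 14.2 W

14.2 W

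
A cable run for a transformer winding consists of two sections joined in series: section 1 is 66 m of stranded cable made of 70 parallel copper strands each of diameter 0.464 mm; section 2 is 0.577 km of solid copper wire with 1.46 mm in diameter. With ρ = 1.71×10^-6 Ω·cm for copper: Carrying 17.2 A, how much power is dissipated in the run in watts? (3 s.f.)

ρ = 1.71×10^-6 Ω·cm = 1.71×10^-8 Ω·m
Section 1: A_strand = π(2.3200e-04)² = 1.691e-07 m²; R₁ = ρL/(N·A_s) = (1.71×10^-8)(66)/(70×1.691e-07) = 0.09535 Ω
Section 2: A = π(d/2)² = π(7.3000e-04 m)² = 1.674e-06 m²
R₂ = (1.71×10^-8)(577)/(1.674e-06) = 5.894 Ω
R = R₁ + R₂ = 5.989 Ω
P = I²R = (17.2)² × 5.989 = 1770 W

1770 W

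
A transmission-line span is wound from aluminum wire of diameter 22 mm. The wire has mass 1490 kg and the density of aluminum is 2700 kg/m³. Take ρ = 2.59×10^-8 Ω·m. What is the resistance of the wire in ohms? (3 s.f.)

A = π(d/2)² = π(1.1000e-02 m)² = 3.8013e-04 m²
L = m/(density·A) = 1490/(2700×3.8013e-04) = 1452 m
R = ρL/A = (2.59×10^-8)(1452)/(3.8013e-04) = 0.0989 Ω

0.0989 Ω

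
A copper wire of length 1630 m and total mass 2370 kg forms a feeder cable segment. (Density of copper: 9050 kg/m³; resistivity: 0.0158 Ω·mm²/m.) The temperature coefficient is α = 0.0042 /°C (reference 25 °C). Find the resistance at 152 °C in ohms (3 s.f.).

0.246 Ω

ρ = 0.0158 Ω·mm²/m = 1.58×10^-8 Ω·m
A = m/(density·L) = 2370/(9050×1630) = 1.6066e-04 m²
R = ρL/A = (1.58×10^-8)(1630)/(1.6066e-04) = 0.1603 Ω
R(152 °C) = 0.1603 × (1 + 0.0042×127) = 0.246 Ω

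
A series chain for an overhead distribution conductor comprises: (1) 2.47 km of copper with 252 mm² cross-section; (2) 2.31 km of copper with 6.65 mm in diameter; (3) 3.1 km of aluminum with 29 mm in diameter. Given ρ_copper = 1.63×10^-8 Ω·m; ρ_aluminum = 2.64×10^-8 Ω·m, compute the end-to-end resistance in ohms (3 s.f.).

Seg 1: A = 252 mm² = 2.520e-04 m²
R_1 = (1.63×10^-8)(2470)/(2.520e-04) = 0.1598 Ω
Seg 2: A = π(d/2)² = π(3.3250e-03 m)² = 3.473e-05 m²
R_2 = (1.63×10^-8)(2310)/(3.473e-05) = 1.084 Ω
Seg 3: A = π(d/2)² = π(1.4500e-02 m)² = 6.605e-04 m²
R_3 = (2.64×10^-8)(3100)/(6.605e-04) = 0.1239 Ω
R_total = R_1 + R_2 + R_3 = 1.37 Ω

1.37 Ω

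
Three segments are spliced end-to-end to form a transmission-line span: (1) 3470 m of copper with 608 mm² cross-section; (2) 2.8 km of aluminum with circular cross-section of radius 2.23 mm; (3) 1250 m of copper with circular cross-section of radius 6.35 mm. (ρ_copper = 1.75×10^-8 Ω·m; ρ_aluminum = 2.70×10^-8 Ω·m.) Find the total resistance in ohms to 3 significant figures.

Seg 1: A = 608 mm² = 6.080e-04 m²
R_1 = (1.75×10^-8)(3470)/(6.080e-04) = 0.09988 Ω
Seg 2: A = πr² = π(2.2300e-03 m)² = 1.562e-05 m²
R_2 = (2.70×10^-8)(2800)/(1.562e-05) = 4.839 Ω
Seg 3: A = πr² = π(6.3500e-03 m)² = 1.267e-04 m²
R_3 = (1.75×10^-8)(1250)/(1.267e-04) = 0.1727 Ω
R_total = R_1 + R_2 + R_3 = 5.11 Ω

5.11 Ω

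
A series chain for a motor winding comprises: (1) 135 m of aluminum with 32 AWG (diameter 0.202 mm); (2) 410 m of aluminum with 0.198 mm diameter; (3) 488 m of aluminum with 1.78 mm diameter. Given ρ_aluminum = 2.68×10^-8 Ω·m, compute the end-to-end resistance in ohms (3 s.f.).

Seg 1: A = π(0.202/2 mm)² = π(1.0100e-04 m)² = 3.205e-08 m²
R_1 = (2.68×10^-8)(135)/(3.205e-08) = 112.9 Ω
Seg 2: A = π(d/2)² = π(9.9000e-05 m)² = 3.079e-08 m²
R_2 = (2.68×10^-8)(410)/(3.079e-08) = 356.9 Ω
Seg 3: A = π(d/2)² = π(8.9000e-04 m)² = 2.488e-06 m²
R_3 = (2.68×10^-8)(488)/(2.488e-06) = 5.256 Ω
R_total = R_1 + R_2 + R_3 = 475 Ω

475 Ω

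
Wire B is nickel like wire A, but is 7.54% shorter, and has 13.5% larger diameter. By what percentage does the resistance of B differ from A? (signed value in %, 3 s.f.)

R ∝ L/d², so R_B/R_A = (1 − 7.54/100) × (1 + 13.5/100)⁻²
= 0.9246 × 0.7763 = 0.7177
(R_B − R_A)/R_A = 0.7177 − 1 = -28.2%

-28.2%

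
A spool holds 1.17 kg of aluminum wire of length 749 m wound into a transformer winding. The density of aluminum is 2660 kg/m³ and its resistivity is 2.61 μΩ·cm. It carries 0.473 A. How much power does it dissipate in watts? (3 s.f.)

ρ = 2.61 μΩ·cm = 2.61×10^-8 Ω·m
A = m/(density·L) = 1.17/(2660×749) = 5.8725e-07 m²
R = ρL/A = (2.61×10^-8)(749)/(5.8725e-07) = 33.29 Ω
P = I²R = (0.473)² × 33.29 = 7.45 W

7.45 W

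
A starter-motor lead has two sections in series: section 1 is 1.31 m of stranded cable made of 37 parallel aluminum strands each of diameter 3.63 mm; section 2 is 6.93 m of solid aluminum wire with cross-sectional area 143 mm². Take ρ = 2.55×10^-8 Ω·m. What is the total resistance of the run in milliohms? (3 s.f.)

1.32 mΩ

Section 1: A_strand = π(1.8150e-03)² = 1.035e-05 m²; R₁ = ρL/(N·A_s) = (2.55×10^-8)(1.31)/(37×1.035e-05) = 8.724×10^-5 Ω
Section 2: A = 143 mm² = 1.430e-04 m²
R₂ = (2.55×10^-8)(6.93)/(1.430e-04) = 0.001236 Ω
R = R₁ + R₂ = 1.32 mΩ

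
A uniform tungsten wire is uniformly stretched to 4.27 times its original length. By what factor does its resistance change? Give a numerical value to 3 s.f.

Volume constant ⇒ A' = A/k with k = 4.27. R' = ρ(kL)/(A/k) = k²R.
Factor = 18.2

18.2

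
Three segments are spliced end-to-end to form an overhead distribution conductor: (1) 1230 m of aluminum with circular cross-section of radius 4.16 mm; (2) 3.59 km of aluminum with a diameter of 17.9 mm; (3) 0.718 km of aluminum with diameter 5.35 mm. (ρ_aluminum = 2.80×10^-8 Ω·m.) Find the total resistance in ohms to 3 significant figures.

1.93 Ω

Seg 1: A = πr² = π(4.1600e-03 m)² = 5.437e-05 m²
R_1 = (2.80×10^-8)(1230)/(5.437e-05) = 0.6335 Ω
Seg 2: A = π(d/2)² = π(8.9500e-03 m)² = 2.516e-04 m²
R_2 = (2.80×10^-8)(3590)/(2.516e-04) = 0.3994 Ω
Seg 3: A = π(d/2)² = π(2.6750e-03 m)² = 2.248e-05 m²
R_3 = (2.80×10^-8)(718)/(2.248e-05) = 0.8943 Ω
R_total = R_1 + R_2 + R_3 = 1.93 Ω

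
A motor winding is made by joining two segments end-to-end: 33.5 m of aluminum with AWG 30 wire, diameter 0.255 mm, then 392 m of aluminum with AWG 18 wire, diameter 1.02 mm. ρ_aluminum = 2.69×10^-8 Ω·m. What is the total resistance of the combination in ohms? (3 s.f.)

30.5 Ω

Segment 1: A = π(0.255/2 mm)² = π(1.2750e-04 m)² = 5.107e-08 m²
R₁ = ρL/A = (2.69×10^-8)(33.5)/(5.107e-08) = 17.65 Ω
Segment 2: A = π(1.02/2 mm)² = π(5.1000e-04 m)² = 8.171e-07 m²
R₂ = (2.69×10^-8)(392)/(8.171e-07) = 12.9 Ω
R = R₁ + R₂ = 30.5 Ω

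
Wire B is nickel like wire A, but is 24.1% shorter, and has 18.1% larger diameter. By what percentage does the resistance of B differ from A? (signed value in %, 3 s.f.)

R ∝ L/d², so R_B/R_A = (1 − 24.1/100) × (1 + 18.1/100)⁻²
= 0.759 × 0.717 = 0.5442
(R_B − R_A)/R_A = 0.5442 − 1 = -45.6%

-45.6%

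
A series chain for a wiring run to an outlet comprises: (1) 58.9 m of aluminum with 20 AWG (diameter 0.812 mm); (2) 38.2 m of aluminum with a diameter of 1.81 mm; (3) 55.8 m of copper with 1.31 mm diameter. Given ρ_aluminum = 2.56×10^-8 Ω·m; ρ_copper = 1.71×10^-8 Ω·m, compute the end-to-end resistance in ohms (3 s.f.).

Seg 1: A = π(0.812/2 mm)² = π(4.0600e-04 m)² = 5.178e-07 m²
R_1 = (2.56×10^-8)(58.9)/(5.178e-07) = 2.912 Ω
Seg 2: A = π(d/2)² = π(9.0500e-04 m)² = 2.573e-06 m²
R_2 = (2.56×10^-8)(38.2)/(2.573e-06) = 0.3801 Ω
Seg 3: A = π(d/2)² = π(6.5500e-04 m)² = 1.348e-06 m²
R_3 = (1.71×10^-8)(55.8)/(1.348e-06) = 0.7079 Ω
R_total = R_1 + R_2 + R_3 = 4.00 Ω

4.00 Ω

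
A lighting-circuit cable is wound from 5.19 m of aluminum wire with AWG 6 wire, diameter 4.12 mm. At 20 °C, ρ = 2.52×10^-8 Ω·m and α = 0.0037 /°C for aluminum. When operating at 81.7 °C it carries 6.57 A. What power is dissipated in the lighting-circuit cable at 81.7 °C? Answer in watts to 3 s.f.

A = π(4.12/2 mm)² = π(2.0600e-03 m)² = 1.333e-05 m²
R₍20₎ = ρL/A = (2.52×10^-8)(5.19)/(1.333e-05) = 0.00981 Ω
R₍81.7₎ = R₍20₎(1 + αΔT) = 0.00981 × (1 + 0.0037×61.7) = 0.01205 Ω
P = I²R = (6.57)² × 0.01205 = 0.520 W

0.520 W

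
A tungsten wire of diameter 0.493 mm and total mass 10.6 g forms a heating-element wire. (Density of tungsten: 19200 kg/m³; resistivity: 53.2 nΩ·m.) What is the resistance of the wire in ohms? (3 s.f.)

0.806 Ω

ρ = 53.2 nΩ·m = 5.32×10^-8 Ω·m
A = π(d/2)² = π(2.4650e-04 m)² = 1.9089e-07 m²
L = m/(density·A) = 0.0106/(19200×1.9089e-07) = 2.892 m
R = ρL/A = (5.32×10^-8)(2.892)/(1.9089e-07) = 0.806 Ω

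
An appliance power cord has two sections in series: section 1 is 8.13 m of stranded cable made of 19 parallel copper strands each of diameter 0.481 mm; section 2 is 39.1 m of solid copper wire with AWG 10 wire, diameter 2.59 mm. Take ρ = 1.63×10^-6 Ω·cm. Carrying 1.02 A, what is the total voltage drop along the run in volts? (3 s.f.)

ρ = 1.63×10^-6 Ω·cm = 1.63×10^-8 Ω·m
Section 1: A_strand = π(2.4050e-04)² = 1.817e-07 m²; R₁ = ρL/(N·A_s) = (1.63×10^-8)(8.13)/(19×1.817e-07) = 0.03838 Ω
Section 2: A = π(2.59/2 mm)² = π(1.2950e-03 m)² = 5.269e-06 m²
R₂ = (1.63×10^-8)(39.1)/(5.269e-06) = 0.121 Ω
R = R₁ + R₂ = 0.1594 Ω
V = IR = 1.02 × 0.1594 = 0.163 V

0.163 V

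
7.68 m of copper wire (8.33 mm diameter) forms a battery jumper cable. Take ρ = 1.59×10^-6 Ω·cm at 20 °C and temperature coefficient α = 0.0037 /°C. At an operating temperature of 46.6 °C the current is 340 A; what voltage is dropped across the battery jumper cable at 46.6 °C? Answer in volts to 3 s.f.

0.837 V

ρ = 1.59×10^-6 Ω·cm = 1.59×10^-8 Ω·m
A = π(d/2)² = π(4.1650e-03 m)² = 5.450e-05 m²
R₍20₎ = ρL/A = (1.59×10^-8)(7.68)/(5.450e-05) = 0.002241 Ω
R₍46.6₎ = R₍20₎(1 + αΔT) = 0.002241 × (1 + 0.0037×26.6) = 0.002461 Ω
V = IR = 340 × 0.002461 = 0.837 V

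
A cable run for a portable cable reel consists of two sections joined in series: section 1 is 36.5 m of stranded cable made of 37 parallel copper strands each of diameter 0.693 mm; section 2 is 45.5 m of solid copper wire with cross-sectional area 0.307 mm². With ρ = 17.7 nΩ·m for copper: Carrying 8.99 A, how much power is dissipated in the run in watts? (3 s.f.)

ρ = 17.7 nΩ·m = 1.77×10^-8 Ω·m
Section 1: A_strand = π(3.4650e-04)² = 3.772e-07 m²; R₁ = ρL/(N·A_s) = (1.77×10^-8)(36.5)/(37×3.772e-07) = 0.04629 Ω
Section 2: A = 0.307 mm² = 3.070e-07 m²
R₂ = (1.77×10^-8)(45.5)/(3.070e-07) = 2.623 Ω
R = R₁ + R₂ = 2.67 Ω
P = I²R = (8.99)² × 2.67 = 216 W

216 W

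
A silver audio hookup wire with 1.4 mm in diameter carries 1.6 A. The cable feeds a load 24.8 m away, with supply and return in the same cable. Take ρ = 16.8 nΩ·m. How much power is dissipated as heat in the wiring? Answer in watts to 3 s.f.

1.39 W

ρ = 16.8 nΩ·m = 1.68×10^-8 Ω·m
A = π(d/2)² = π(7.0000e-04 m)² = 1.539e-06 m²
Total conductor length (both ways) L = 2 × 24.8 = 49.6 m
R = ρL/A = (1.68×10^-8)(49.6)/(1.539e-06) = 0.5413 Ω
P = I²R = (1.6)² × 0.5413 = 1.39 W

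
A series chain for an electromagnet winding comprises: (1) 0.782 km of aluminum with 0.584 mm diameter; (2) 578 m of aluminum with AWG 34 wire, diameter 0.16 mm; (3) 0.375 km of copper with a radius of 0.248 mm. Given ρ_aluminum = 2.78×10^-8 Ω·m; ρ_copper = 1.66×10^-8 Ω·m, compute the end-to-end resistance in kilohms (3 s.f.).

0.913 kΩ

Seg 1: A = π(d/2)² = π(2.9200e-04 m)² = 2.679e-07 m²
R_1 = (2.78×10^-8)(782)/(2.679e-07) = 81.16 Ω
Seg 2: A = π(0.16/2 mm)² = π(8.0000e-05 m)² = 2.011e-08 m²
R_2 = (2.78×10^-8)(578)/(2.011e-08) = 799.2 Ω
Seg 3: A = πr² = π(2.4800e-04 m)² = 1.932e-07 m²
R_3 = (1.66×10^-8)(375)/(1.932e-07) = 32.22 Ω
R_total = R_1 + R_2 + R_3 = 0.913 kΩ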